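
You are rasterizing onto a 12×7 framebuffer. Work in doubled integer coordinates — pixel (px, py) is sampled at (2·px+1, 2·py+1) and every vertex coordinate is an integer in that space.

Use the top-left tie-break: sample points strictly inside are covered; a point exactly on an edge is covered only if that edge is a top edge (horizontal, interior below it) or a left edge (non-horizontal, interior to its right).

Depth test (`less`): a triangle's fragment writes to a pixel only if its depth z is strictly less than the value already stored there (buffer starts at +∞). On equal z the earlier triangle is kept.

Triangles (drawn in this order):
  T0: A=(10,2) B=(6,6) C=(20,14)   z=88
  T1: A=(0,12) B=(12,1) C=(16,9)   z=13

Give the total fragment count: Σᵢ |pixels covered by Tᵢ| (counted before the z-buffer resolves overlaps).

T0:
  2·area = 88  (B↔C swapped to make it positive)
  edge (10, 2)→(20, 14): d=(10,12) right/bottom  bias=-1
  edge (20, 14)→(6, 6): d=(-14,-8) top-left  bias=+0
  edge (6, 6)→(10, 2): d=(4,-4) top-left  bias=+0
    (5,0)@(11, 1): e=[-22,110,0] → ·  [on edge]
    (4,1)@(9, 3): e=[22,66,0] → █  [on edge]
    (5,1)@(11, 3): e=[-2,82,8] → ·
    (3,2)@(7, 5): e=[66,22,0] → █  [on edge]
    (5,2)@(11, 5): e=[18,54,16] → █
    (6,2)@(13, 5): e=[-6,70,24] → ·
    (2,3)@(5, 7): e=[110,-22,0] → ·  [on edge]
    (3,3)@(7, 7): e=[86,-6,8] → ·
    (4,3)@(9, 7): e=[62,10,16] → █
    (6,3)@(13, 7): e=[14,42,32] → █
    (7,3)@(15, 7): e=[-10,58,40] → ·
    (1,4)@(3, 9): e=[154,-66,0] → ·  [on edge]
    (0,5)@(1, 11): e=[198,-110,0] → ·  [on edge]
  covered (12 px):
    · · · · · · · · · · · ·
    · · · · █ · · · · · · ·
    · · · █ █ █ · · · · · ·
    · · · · █ █ █ · · · · ·
    · · · · · · █ █ · · · ·
    · · · · · · · █ █ · · ·
    · · · · · · · · · █ · ·
T1:
  2·area = 140
  edge (0, 12)→(12, 1): d=(12,-11) top-left  bias=+0
  edge (12, 1)→(16, 9): d=(4,8) right/bottom  bias=-1
  edge (16, 9)→(0, 12): d=(-16,3) right/bottom  bias=-1
    (5,1)@(11, 3): e=[13,16,111] → █
    (6,1)@(13, 3): e=[35,0,105] → ·  [on edge]
    (4,2)@(9, 5): e=[15,40,85] → █
    (6,2)@(13, 5): e=[59,8,73] → █
    (7,2)@(15, 5): e=[81,-8,67] → ·
    (3,3)@(7, 7): e=[17,64,59] → █
    (7,3)@(15, 7): e=[105,0,35] → ·  [on edge]
    (2,4)@(5, 9): e=[19,88,33] → █
    (7,4)@(15, 9): e=[129,8,3] → █
    (8,4)@(17, 9): e=[151,-8,-3] → ·
    (1,5)@(3, 11): e=[21,112,7] → █
    (3,5)@(7, 11): e=[65,80,-5] → ·
    (8,5)@(17, 11): e=[175,0,-35] → ·  [on edge]
  covered (16 px):
    · · · · · · · · · · · ·
    · · · · · █ · · · · · ·
    · · · · █ █ █ · · · · ·
    · · · █ █ █ █ · · · · ·
    · · █ █ █ █ █ █ · · · ·
    · █ █ · · · · · · · · ·
    · · · · · · · · · · · ·

Final: 28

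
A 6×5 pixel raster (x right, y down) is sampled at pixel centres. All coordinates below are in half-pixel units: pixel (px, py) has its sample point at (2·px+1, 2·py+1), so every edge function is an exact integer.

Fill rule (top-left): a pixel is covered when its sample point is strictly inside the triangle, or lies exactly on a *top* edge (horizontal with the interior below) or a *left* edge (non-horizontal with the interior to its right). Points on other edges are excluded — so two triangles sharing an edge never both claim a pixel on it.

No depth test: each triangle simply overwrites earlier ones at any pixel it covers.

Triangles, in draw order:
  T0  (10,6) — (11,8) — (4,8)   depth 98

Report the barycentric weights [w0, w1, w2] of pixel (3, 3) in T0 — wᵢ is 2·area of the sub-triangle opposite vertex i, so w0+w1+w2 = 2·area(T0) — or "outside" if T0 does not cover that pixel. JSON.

T0:
  2·area = 14
  edge (10, 6)→(11, 8): d=(1,2) right/bottom  bias=-1
  edge (11, 8)→(4, 8): d=(-7,0) right/bottom  bias=-1
  edge (4, 8)→(10, 6): d=(6,-2) top-left  bias=+0
    (3,3)@(7, 7): e=[7,7,0] → #  [on edge]
    (4,3)@(9, 7): e=[3,7,4] → #
    (5,3)@(11, 7): e=[-1,7,8] → ·
    (0,4)@(1, 9): e=[21,-7,0] → ·  [on edge]
    (3,4)@(7, 9): e=[9,-7,12] → ·
    (4,4)@(9, 9): e=[5,-7,16] → ·
  covered (2 px):
    · · · · · ·
    · · · · · ·
    · · · · · ·
    · · · # # ·
    · · · · · ·

Result: [7,0,7]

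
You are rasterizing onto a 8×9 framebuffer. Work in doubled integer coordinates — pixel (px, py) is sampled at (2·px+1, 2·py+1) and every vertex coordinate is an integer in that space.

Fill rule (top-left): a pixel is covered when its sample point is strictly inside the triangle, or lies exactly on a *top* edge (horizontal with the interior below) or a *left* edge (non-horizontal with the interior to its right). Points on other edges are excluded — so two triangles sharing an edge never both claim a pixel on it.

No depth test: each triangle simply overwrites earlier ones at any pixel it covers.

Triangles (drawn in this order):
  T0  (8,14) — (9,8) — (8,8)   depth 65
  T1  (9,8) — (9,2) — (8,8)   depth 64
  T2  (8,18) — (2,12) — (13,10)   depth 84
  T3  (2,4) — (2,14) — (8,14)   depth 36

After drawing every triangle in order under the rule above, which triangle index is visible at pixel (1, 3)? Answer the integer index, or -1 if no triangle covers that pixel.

T0:
  2·area = 6  (B↔C swapped to make it positive)
  edge (8, 14)→(8, 8): d=(0,-6) top-left  bias=+0
  edge (8, 8)→(9, 8): d=(1,0) top-left  bias=+0
  edge (9, 8)→(8, 14): d=(-1,6) right/bottom  bias=-1
  covered (0 px):
    · · · · · · · ·
    · · · · · · · ·
    · · · · · · · ·
    · · · · · · · ·
    · · · · · · · ·
    · · · · · · · ·
    · · · · · · · ·
    · · · · · · · ·
    · · · · · · · ·
T1:
  2·area = 6  (B↔C swapped to make it positive)
  edge (9, 8)→(8, 8): d=(-1,0) right/bottom  bias=-1
  edge (8, 8)→(9, 2): d=(1,-6) top-left  bias=+0
  edge (9, 2)→(9, 8): d=(0,6) right/bottom  bias=-1
    (4,0)@(9, 1): e=[7,-1,0] → ·  [on edge]
    (4,1)@(9, 3): e=[5,1,0] → ·  [on edge]
    (4,2)@(9, 5): e=[3,3,0] → ·  [on edge]
    (4,3)@(9, 7): e=[1,5,0] → ·  [on edge]
    (4,4)@(9, 9): e=[-1,7,0] → ·  [on edge]
    (4,5)@(9, 11): e=[-3,9,0] → ·  [on edge]
    (4,6)@(9, 13): e=[-5,11,0] → ·  [on edge]
    (4,7)@(9, 15): e=[-7,13,0] → ·  [on edge]
    (4,8)@(9, 17): e=[-9,15,0] → ·  [on edge]
  covered (0 px):
    · · · · · · · ·
    · · · · · · · ·
    · · · · · · · ·
    · · · · · · · ·
    · · · · · · · ·
    · · · · · · · ·
    · · · · · · · ·
    · · · · · · · ·
    · · · · · · · ·
T2:
  2·area = 78
  edge (8, 18)→(2, 12): d=(-6,-6) top-left  bias=+0
  edge (2, 12)→(13, 10): d=(11,-2) top-left  bias=+0
  edge (13, 10)→(8, 18): d=(-5,8) right/bottom  bias=-1
    (0,5)@(1, 11): e=[0,-13,91] → ·  [on edge]
    (4,5)@(9, 11): e=[48,3,27] → █
    (5,5)@(11, 11): e=[60,7,11] → █
    (6,5)@(13, 11): e=[72,11,-5] → ·
    (1,6)@(3, 13): e=[0,13,65] → █  [on edge]
    (2,6)@(5, 13): e=[12,17,49] → █
    (3,6)@(7, 13): e=[24,21,33] → █
    (6,6)@(13, 13): e=[60,33,-15] → ·
    (1,7)@(3, 15): e=[-12,35,55] → ·
    (2,7)@(5, 15): e=[0,39,39] → █  [on edge]
    (5,7)@(11, 15): e=[36,51,-9] → ·
    (2,8)@(5, 17): e=[-12,61,29] → ·
    (3,8)@(7, 17): e=[0,65,13] → █  [on edge]
  covered (11 px):
    · · · · · · · ·
    · · · · · · · ·
    · · · · · · · ·
    · · · · · · · ·
    · · · · · · · ·
    · · · · █ █ · ·
    · █ █ █ █ █ · ·
    · · █ █ █ · · ·
    · · · █ · · · ·
T3:
  2·area = 60  (B↔C swapped to make it positive)
  edge (2, 4)→(8, 14): d=(6,10) right/bottom  bias=-1
  edge (8, 14)→(2, 14): d=(-6,0) right/bottom  bias=-1
  edge (2, 14)→(2, 4): d=(0,-10) top-left  bias=+0
    (1,3)@(3, 7): e=[8,42,10] → █
    (2,3)@(5, 7): e=[-12,42,30] → ·
    (1,4)@(3, 9): e=[20,30,10] → █
    (2,4)@(5, 9): e=[0,30,30] → ·  [on edge]
    (1,5)@(3, 11): e=[32,18,10] → █
    (2,5)@(5, 11): e=[12,18,30] → █
    (3,5)@(7, 11): e=[-8,18,50] → ·
    (1,6)@(3, 13): e=[44,6,10] → █
    (3,6)@(7, 13): e=[4,6,50] → █
    (4,6)@(9, 13): e=[-16,6,70] → ·
    (1,7)@(3, 15): e=[56,-6,10] → ·
    (2,7)@(5, 15): e=[36,-6,30] → ·
  covered (7 px):
    · · · · · · · ·
    · · · · · · · ·
    · · · · · · · ·
    · █ · · · · · ·
    · █ · · · · · ·
    · █ █ · · · · ·
    · █ █ █ · · · ·
    · · · · · · · ·
    · · · · · · · ·

Z-buffer (winner per pixel, '.' = empty):
  . . . . . . . .
  . . . . . . . .
  . . . . . . . .
  . 3 . . . . . .
  . 3 . . . . . .
  . 3 3 . 2 2 . .
  . 3 3 3 2 2 . .
  . . 2 2 2 . . .
  . . . 2 . . . .

Final: 3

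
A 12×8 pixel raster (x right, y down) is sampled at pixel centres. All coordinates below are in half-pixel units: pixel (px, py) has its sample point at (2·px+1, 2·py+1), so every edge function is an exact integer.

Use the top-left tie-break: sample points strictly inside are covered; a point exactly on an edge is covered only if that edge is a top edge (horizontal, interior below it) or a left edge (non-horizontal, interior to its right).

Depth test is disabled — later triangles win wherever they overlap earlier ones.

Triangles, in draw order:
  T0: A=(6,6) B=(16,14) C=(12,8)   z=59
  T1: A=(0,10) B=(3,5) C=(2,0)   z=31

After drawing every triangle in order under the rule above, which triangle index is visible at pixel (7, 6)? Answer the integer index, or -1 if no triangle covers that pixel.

T0:
  2·area = 28  (B↔C swapped to make it positive)
  edge (6, 6)→(12, 8): d=(6,2) right/bottom  bias=-1
  edge (12, 8)→(16, 14): d=(4,6) right/bottom  bias=-1
  edge (16, 14)→(6, 6): d=(-10,-8) top-left  bias=+0
    (1,2)@(3, 5): e=[0,42,-14] → .  [on edge]
    (4,3)@(9, 7): e=[0,14,14] → .  [on edge]
    (5,4)@(11, 9): e=[8,10,10] → X
    (6,4)@(13, 9): e=[4,-2,26] → .
    (7,4)@(15, 9): e=[0,-14,42] → .  [on edge]
    (5,5)@(11, 11): e=[20,18,-10] → .
    (6,5)@(13, 11): e=[16,6,6] → X
    (7,5)@(15, 11): e=[12,-6,22] → .
    (10,5)@(21, 11): e=[0,-42,70] → .  [on edge]
    (6,6)@(13, 13): e=[28,14,-14] → .
    (7,6)@(15, 13): e=[24,2,2] → X
    (8,6)@(17, 13): e=[20,-10,18] → .
  covered (3 px):
    . . . . . . . . . . . .
    . . . . . . . . . . . .
    . . . . . . . . . . . .
    . . . . . . . . . . . .
    . . . . . X . . . . . .
    . . . . . . X . . . . .
    . . . . . . . X . . . .
    . . . . . . . . . . . .
T1:
  2·area = 20  (B↔C swapped to make it positive)
  edge (0, 10)→(2, 0): d=(2,-10) top-left  bias=+0
  edge (2, 0)→(3, 5): d=(1,5) right/bottom  bias=-1
  edge (3, 5)→(0, 10): d=(-3,5) right/bottom  bias=-1
    (0,2)@(1, 5): e=[0,10,10] → X  [on edge]
    (1,2)@(3, 5): e=[20,0,0] → .  [on edge]
    (0,3)@(1, 7): e=[4,12,4] → X
    (1,3)@(3, 7): e=[24,2,-6] → .
    (0,4)@(1, 9): e=[8,14,-2] → .
    (2,7)@(5, 15): e=[60,0,-40] → .  [on edge]
  covered (2 px):
    . . . . . . . . . . . .
    . . . . . . . . . . . .
    X . . . . . . . . . . .
    X . . . . . . . . . . .
    . . . . . . . . . . . .
    . . . . . . . . . . . .
    . . . . . . . . . . . .
    . . . . . . . . . . . .

Z-buffer (winner per pixel, '.' = empty):
  . . . . . . . . . . . .
  . . . . . . . . . . . .
  1 . . . . . . . . . . .
  1 . . . . . . . . . . .
  . . . . . 0 . . . . . .
  . . . . . . 0 . . . . .
  . . . . . . . 0 . . . .
  . . . . . . . . . . . .

Result: 0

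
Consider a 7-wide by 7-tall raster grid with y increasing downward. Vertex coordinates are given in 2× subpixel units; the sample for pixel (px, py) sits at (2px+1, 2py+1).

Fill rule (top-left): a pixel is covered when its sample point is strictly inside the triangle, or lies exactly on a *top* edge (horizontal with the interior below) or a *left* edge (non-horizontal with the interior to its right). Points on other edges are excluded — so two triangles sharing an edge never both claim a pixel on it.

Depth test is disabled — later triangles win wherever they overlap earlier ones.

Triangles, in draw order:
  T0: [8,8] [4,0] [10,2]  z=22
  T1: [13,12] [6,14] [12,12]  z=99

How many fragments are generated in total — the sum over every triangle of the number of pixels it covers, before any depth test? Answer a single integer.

T0:
  2·area = 40
  edge (8, 8)→(4, 0): d=(-4,-8) top-left  bias=+0
  edge (4, 0)→(10, 2): d=(6,2) right/bottom  bias=-1
  edge (10, 2)→(8, 8): d=(-2,6) right/bottom  bias=-1
    (2,0)@(5, 1): e=[4,4,32] → X
    (3,0)@(7, 1): e=[20,0,20] → .  [on edge]
    (2,1)@(5, 3): e=[-4,16,28] → .
    (3,1)@(7, 3): e=[12,12,16] → X
    (4,1)@(9, 3): e=[28,8,4] → X
    (5,1)@(11, 3): e=[44,4,-8] → .
    (6,1)@(13, 3): e=[60,0,-20] → .  [on edge]
    (3,2)@(7, 5): e=[4,24,12] → X
    (4,2)@(9, 5): e=[20,20,0] → .  [on edge]
    (3,3)@(7, 7): e=[-4,36,8] → .
    (3,5)@(7, 11): e=[-20,60,0] → .  [on edge]
  covered (4 px):
    . . X . . . .
    . . . X X . .
    . . . X . . .
    . . . . . . .
    . . . . . . .
    . . . . . . .
    . . . . . . .
T1:
  2·area = 2
  edge (13, 12)→(6, 14): d=(-7,2) right/bottom  bias=-1
  edge (6, 14)→(12, 12): d=(6,-2) top-left  bias=+0
  edge (12, 12)→(13, 12): d=(1,0) top-left  bias=+0
    (4,6)@(9, 13): e=[1,0,1] → X  [on edge]
    (5,6)@(11, 13): e=[-3,4,1] → .
  covered (1 px):
    . . . . . . .
    . . . . . . .
    . . . . . . .
    . . . . . . .
    . . . . . . .
    . . . . . . .
    . . . . X . .

Answer: 5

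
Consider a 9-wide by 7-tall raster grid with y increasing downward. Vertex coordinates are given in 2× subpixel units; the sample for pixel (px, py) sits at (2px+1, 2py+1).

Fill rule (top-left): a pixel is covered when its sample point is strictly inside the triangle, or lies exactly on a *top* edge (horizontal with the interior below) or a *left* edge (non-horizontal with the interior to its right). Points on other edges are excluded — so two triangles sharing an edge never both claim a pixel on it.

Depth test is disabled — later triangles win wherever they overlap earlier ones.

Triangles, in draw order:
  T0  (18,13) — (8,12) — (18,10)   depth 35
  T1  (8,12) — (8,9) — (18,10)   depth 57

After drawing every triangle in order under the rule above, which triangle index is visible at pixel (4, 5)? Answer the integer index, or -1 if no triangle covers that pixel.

T0:
  2·area = 30
  edge (18, 13)→(8, 12): d=(-10,-1) top-left  bias=+0
  edge (8, 12)→(18, 10): d=(10,-2) top-left  bias=+0
  edge (18, 10)→(18, 13): d=(0,3) right/bottom  bias=-1
    (6,5)@(13, 11): e=[15,0,15] → #  [on edge]
    (7,5)@(15, 11): e=[17,4,9] → #
    (8,5)@(17, 11): e=[19,8,3] → #
    (1,6)@(3, 13): e=[-15,0,45] → ·  [on edge]
    (6,6)@(13, 13): e=[-5,20,15] → ·
    (7,6)@(15, 13): e=[-3,24,9] → ·
    (8,6)@(17, 13): e=[-1,28,3] → ·
  covered (3 px):
    · · · · · · · · ·
    · · · · · · · · ·
    · · · · · · · · ·
    · · · · · · · · ·
    · · · · · · · · ·
    · · · · · · # # #
    · · · · · · · · ·
T1:
  2·area = 30
  edge (8, 12)→(8, 9): d=(0,-3) top-left  bias=+0
  edge (8, 9)→(18, 10): d=(10,1) right/bottom  bias=-1
  edge (18, 10)→(8, 12): d=(-10,2) right/bottom  bias=-1
    (4,5)@(9, 11): e=[3,19,8] → #
    (5,5)@(11, 11): e=[9,17,4] → #
    (6,5)@(13, 11): e=[15,15,0] → ·  [on edge]
    (1,6)@(3, 13): e=[-15,45,0] → ·  [on edge]
    (4,6)@(9, 13): e=[3,39,-12] → ·
    (5,6)@(11, 13): e=[9,37,-16] → ·
  covered (2 px):
    · · · · · · · · ·
    · · · · · · · · ·
    · · · · · · · · ·
    · · · · · · · · ·
    · · · · · · · · ·
    · · · · # # · · ·
    · · · · · · · · ·

Z-buffer (winner per pixel, '.' = empty):
  . . . . . . . . .
  . . . . . . . . .
  . . . . . . . . .
  . . . . . . . . .
  . . . . . . . . .
  . . . . 1 1 0 0 0
  . . . . . . . . .

Final: 1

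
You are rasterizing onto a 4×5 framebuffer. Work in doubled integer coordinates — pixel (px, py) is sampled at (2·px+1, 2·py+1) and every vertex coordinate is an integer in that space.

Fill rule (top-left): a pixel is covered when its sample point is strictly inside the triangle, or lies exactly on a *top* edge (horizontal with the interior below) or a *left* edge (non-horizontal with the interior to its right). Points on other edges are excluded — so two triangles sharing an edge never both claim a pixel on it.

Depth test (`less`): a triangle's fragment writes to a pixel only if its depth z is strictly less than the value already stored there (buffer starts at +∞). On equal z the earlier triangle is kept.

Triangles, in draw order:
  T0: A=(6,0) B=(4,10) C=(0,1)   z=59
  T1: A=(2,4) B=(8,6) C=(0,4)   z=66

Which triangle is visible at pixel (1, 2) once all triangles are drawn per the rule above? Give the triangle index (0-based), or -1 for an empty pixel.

T0:
  2·area = 58
  edge (6, 0)→(4, 10): d=(-2,10) right/bottom  bias=-1
  edge (4, 10)→(0, 1): d=(-4,-9) top-left  bias=+0
  edge (0, 1)→(6, 0): d=(6,-1) top-left  bias=+0
    (0,0)@(1, 1): e=[48,9,1] → #
    (1,0)@(3, 1): e=[28,27,3] → #
    (2,0)@(5, 1): e=[8,45,5] → #
    (3,0)@(7, 1): e=[-12,63,7] → ·
    (0,1)@(1, 3): e=[44,1,13] → #
    (3,1)@(7, 3): e=[-16,55,19] → ·
    (0,2)@(1, 5): e=[40,-7,25] → ·
    (1,2)@(3, 5): e=[20,11,27] → #
    (2,2)@(5, 5): e=[0,29,29] → ·  [on edge]
    (1,3)@(3, 7): e=[16,3,39] → #
    (2,3)@(5, 7): e=[-4,21,41] → ·
    (1,4)@(3, 9): e=[12,-5,51] → ·
  covered (8 px):
    # # # ·
    # # # ·
    · # · ·
    · # · ·
    · · · ·
T1:
  2·area = 4
  edge (2, 4)→(8, 6): d=(6,2) right/bottom  bias=-1
  edge (8, 6)→(0, 4): d=(-8,-2) top-left  bias=+0
  edge (0, 4)→(2, 4): d=(2,0) top-left  bias=+0
    (2,2)@(5, 5): e=[0,2,2] → ·  [on edge]
  covered (0 px):
    · · · ·
    · · · ·
    · · · ·
    · · · ·
    · · · ·

Z-buffer (winner per pixel, '.' = empty):
  0 0 0 .
  0 0 0 .
  . 0 . .
  . 0 . .
  . . . .

Final: 0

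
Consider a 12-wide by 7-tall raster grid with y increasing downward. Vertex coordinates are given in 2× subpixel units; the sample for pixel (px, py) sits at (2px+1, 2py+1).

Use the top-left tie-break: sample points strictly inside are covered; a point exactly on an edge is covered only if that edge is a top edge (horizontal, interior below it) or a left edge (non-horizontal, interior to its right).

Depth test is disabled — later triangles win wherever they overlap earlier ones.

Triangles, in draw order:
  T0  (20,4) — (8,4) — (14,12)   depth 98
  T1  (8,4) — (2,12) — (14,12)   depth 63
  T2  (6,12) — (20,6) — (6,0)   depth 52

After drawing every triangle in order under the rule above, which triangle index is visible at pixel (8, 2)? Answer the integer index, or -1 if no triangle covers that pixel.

T0:
  2·area = 96  (B↔C swapped to make it positive)
  edge (20, 4)→(14, 12): d=(-6,8) right/bottom  bias=-1
  edge (14, 12)→(8, 4): d=(-6,-8) top-left  bias=+0
  edge (8, 4)→(20, 4): d=(12,0) top-left  bias=+0
    (4,2)@(9, 5): e=[82,2,12] → #
    (5,2)@(11, 5): e=[66,18,12] → #
    (6,2)@(13, 5): e=[50,34,12] → #
    (7,2)@(15, 5): e=[34,50,12] → #
    (8,2)@(17, 5): e=[18,66,12] → #
    (9,2)@(19, 5): e=[2,82,12] → #
    (10,2)@(21, 5): e=[-14,98,12] → ·
    (4,3)@(9, 7): e=[70,-10,36] → ·
    (5,3)@(11, 7): e=[54,6,36] → #
    (9,3)@(19, 7): e=[-10,70,36] → ·
    (5,4)@(11, 9): e=[42,-6,60] → ·
    (6,4)@(13, 9): e=[26,10,60] → #
  covered (12 px):
    · · · · · · · · · · · ·
    · · · · · · · · · · · ·
    · · · · # # # # # # · ·
    · · · · · # # # # · · ·
    · · · · · · # # · · · ·
    · · · · · · · · · · · ·
    · · · · · · · · · · · ·
T1:
  2·area = 96  (B↔C swapped to make it positive)
  edge (8, 4)→(14, 12): d=(6,8) right/bottom  bias=-1
  edge (14, 12)→(2, 12): d=(-12,0) right/bottom  bias=-1
  edge (2, 12)→(8, 4): d=(6,-8) top-left  bias=+0
    (3,3)@(7, 7): e=[26,60,10] → #
    (4,3)@(9, 7): e=[10,60,26] → #
    (5,3)@(11, 7): e=[-6,60,42] → ·
    (2,4)@(5, 9): e=[54,36,6] → #
    (5,4)@(11, 9): e=[6,36,54] → #
    (6,4)@(13, 9): e=[-10,36,70] → ·
    (1,5)@(3, 11): e=[82,12,2] → #
    (6,5)@(13, 11): e=[2,12,82] → #
    (7,5)@(15, 11): e=[-14,12,98] → ·
    (1,6)@(3, 13): e=[94,-12,14] → ·
    (2,6)@(5, 13): e=[78,-12,30] → ·
    (3,6)@(7, 13): e=[62,-12,46] → ·
  covered (12 px):
    · · · · · · · · · · · ·
    · · · · · · · · · · · ·
    · · · · · · · · · · · ·
    · · · # # · · · · · · ·
    · · # # # # · · · · · ·
    · # # # # # # · · · · ·
    · · · · · · · · · · · ·
T2:
  2·area = 168  (B↔C swapped to make it positive)
  edge (6, 12)→(6, 0): d=(0,-12) top-left  bias=+0
  edge (6, 0)→(20, 6): d=(14,6) right/bottom  bias=-1
  edge (20, 6)→(6, 12): d=(-14,6) right/bottom  bias=-1
    (3,0)@(7, 1): e=[12,8,148] → #
    (4,0)@(9, 1): e=[36,-4,136] → ·
    (3,1)@(7, 3): e=[12,36,120] → #
    (4,1)@(9, 3): e=[36,24,108] → #
    (5,1)@(11, 3): e=[60,12,96] → #
    (6,1)@(13, 3): e=[84,0,84] → ·  [on edge]
    (3,2)@(7, 5): e=[12,64,92] → #
    (6,2)@(13, 5): e=[84,28,56] → #
    (7,2)@(15, 5): e=[108,16,44] → #
    (8,2)@(17, 5): e=[132,4,32] → #
    (9,2)@(19, 5): e=[156,-8,20] → ·
    (3,3)@(7, 7): e=[12,92,64] → #
    (6,4)@(13, 9): e=[84,84,0] → ·  [on edge]
  covered (20 px):
    · · · # · · · · · · · ·
    · · · # # # · · · · · ·
    · · · # # # # # # · · ·
    · · · # # # # # # · · ·
    · · · # # # · · · · · ·
    · · · # · · · · · · · ·
    · · · · · · · · · · · ·

Z-buffer (winner per pixel, '.' = empty):
  . . . 2 . . . . . . . .
  . . . 2 2 2 . . . . . .
  . . . 2 2 2 2 2 2 0 . .
  . . . 2 2 2 2 2 2 . . .
  . . 1 2 2 2 0 0 . . . .
  . 1 1 2 1 1 1 . . . . .
  . . . . . . . . . . . .

Answer: 2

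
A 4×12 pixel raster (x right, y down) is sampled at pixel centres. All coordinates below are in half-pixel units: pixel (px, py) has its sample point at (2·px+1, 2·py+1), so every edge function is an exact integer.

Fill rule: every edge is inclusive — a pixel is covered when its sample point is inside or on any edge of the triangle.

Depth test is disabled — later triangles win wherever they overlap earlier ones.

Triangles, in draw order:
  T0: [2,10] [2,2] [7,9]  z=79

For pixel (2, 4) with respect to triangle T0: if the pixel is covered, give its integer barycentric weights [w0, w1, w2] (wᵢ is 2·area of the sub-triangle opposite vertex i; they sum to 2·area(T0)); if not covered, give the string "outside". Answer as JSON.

T0:
  2·area = 40
  edge (2, 10)→(2, 2): d=(0,-8) inclusive
  edge (2, 2)→(7, 9): d=(5,7) inclusive
  edge (7, 9)→(2, 10): d=(-5,1) inclusive
    (1,2)@(3, 5): e=[8,8,24] → █
    (2,2)@(5, 5): e=[24,-6,22] → ·
    (1,3)@(3, 7): e=[8,18,14] → █
    (2,3)@(5, 7): e=[24,4,12] → █
    (3,3)@(7, 7): e=[40,-10,10] → ·
    (1,4)@(3, 9): e=[8,28,4] → █
    (3,4)@(7, 9): e=[40,0,0] → █  [on edge]
    (1,5)@(3, 11): e=[8,38,-6] → ·
    (2,5)@(5, 11): e=[24,24,-8] → ·
    (3,5)@(7, 11): e=[40,10,-10] → ·
  covered (6 px):
    · · · ·
    · · · ·
    · █ · ·
    · █ █ ·
    · █ █ █
    · · · ·
    · · · ·
    · · · ·
    · · · ·
    · · · ·
    · · · ·
    · · · ·

Answer: [14,2,24]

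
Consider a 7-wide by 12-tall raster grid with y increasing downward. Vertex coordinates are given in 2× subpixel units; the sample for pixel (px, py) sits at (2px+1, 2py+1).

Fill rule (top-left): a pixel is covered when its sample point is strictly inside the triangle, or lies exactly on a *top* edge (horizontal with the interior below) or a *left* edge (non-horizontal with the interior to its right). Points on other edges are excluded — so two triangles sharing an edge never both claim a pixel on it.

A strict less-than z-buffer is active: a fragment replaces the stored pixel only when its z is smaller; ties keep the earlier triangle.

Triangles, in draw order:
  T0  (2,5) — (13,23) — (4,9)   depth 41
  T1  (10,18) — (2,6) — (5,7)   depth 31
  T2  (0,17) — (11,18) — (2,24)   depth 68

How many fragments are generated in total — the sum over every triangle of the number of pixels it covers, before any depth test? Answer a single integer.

T0:
  2·area = 8
  edge (2, 5)→(13, 23): d=(11,18) right/bottom  bias=-1
  edge (13, 23)→(4, 9): d=(-9,-14) top-left  bias=+0
  edge (4, 9)→(2, 5): d=(-2,-4) top-left  bias=+0
    (0,1)@(1, 3): e=[-4,12,0] → ·  [on edge]
    (1,3)@(3, 7): e=[4,4,0] → █  [on edge]
    (2,3)@(5, 7): e=[-32,32,8] → ·
    (1,4)@(3, 9): e=[26,-14,-4] → ·
    (2,5)@(5, 11): e=[12,-4,0] → ·  [on edge]
    (3,7)@(7, 15): e=[20,-12,0] → ·  [on edge]
    (4,9)@(9, 19): e=[28,-20,0] → ·  [on edge]
    (5,11)@(11, 23): e=[36,-28,0] → ·  [on edge]
    (6,11)@(13, 23): e=[0,0,8] → ·  [on edge]
  covered (1 px):
    · · · · · · ·
    · · · · · · ·
    · · · · · · ·
    · █ · · · · ·
    · · · · · · ·
    · · · · · · ·
    · · · · · · ·
    · · · · · · ·
    · · · · · · ·
    · · · · · · ·
    · · · · · · ·
    · · · · · · ·
T1:
  2·area = 28
  edge (10, 18)→(2, 6): d=(-8,-12) top-left  bias=+0
  edge (2, 6)→(5, 7): d=(3,1) right/bottom  bias=-1
  edge (5, 7)→(10, 18): d=(5,11) right/bottom  bias=-1
    (1,3)@(3, 7): e=[4,2,22] → █
    (2,3)@(5, 7): e=[28,0,0] → ·  [on edge]
    (1,4)@(3, 9): e=[-12,8,32] → ·
    (2,4)@(5, 9): e=[12,6,10] → █
    (3,4)@(7, 9): e=[36,4,-12] → ·
    (5,4)@(11, 9): e=[84,0,-56] → ·  [on edge]
    (2,5)@(5, 11): e=[-4,12,20] → ·
    (3,6)@(7, 13): e=[4,16,8] → █
    (4,6)@(9, 13): e=[28,14,-14] → ·
    (3,7)@(7, 15): e=[-12,22,18] → ·
  covered (3 px):
    · · · · · · ·
    · · · · · · ·
    · · · · · · ·
    · █ · · · · ·
    · · █ · · · ·
    · · · · · · ·
    · · · █ · · ·
    · · · · · · ·
    · · · · · · ·
    · · · · · · ·
    · · · · · · ·
    · · · · · · ·
T2:
  2·area = 75
  edge (0, 17)→(11, 18): d=(11,1) right/bottom  bias=-1
  edge (11, 18)→(2, 24): d=(-9,6) right/bottom  bias=-1
  edge (2, 24)→(0, 17): d=(-2,-7) top-left  bias=+0
    (0,9)@(1, 19): e=[21,51,3] → █
    (1,9)@(3, 19): e=[19,39,17] → █
    (2,9)@(5, 19): e=[17,27,31] → █
    (3,9)@(7, 19): e=[15,15,45] → █
    (4,9)@(9, 19): e=[13,3,59] → █
    (5,9)@(11, 19): e=[11,-9,73] → ·
    (0,10)@(1, 21): e=[43,33,-1] → ·
    (1,10)@(3, 21): e=[41,21,13] → █
    (3,10)@(7, 21): e=[37,-3,41] → ·
    (4,10)@(9, 21): e=[35,-15,55] → ·
    (1,11)@(3, 23): e=[63,3,9] → █
    (2,11)@(5, 23): e=[61,-9,23] → ·
  covered (8 px):
    · · · · · · ·
    · · · · · · ·
    · · · · · · ·
    · · · · · · ·
    · · · · · · ·
    · · · · · · ·
    · · · · · · ·
    · · · · · · ·
    · · · · · · ·
    █ █ █ █ █ · ·
    · █ █ · · · ·
    · █ · · · · ·

Result: 12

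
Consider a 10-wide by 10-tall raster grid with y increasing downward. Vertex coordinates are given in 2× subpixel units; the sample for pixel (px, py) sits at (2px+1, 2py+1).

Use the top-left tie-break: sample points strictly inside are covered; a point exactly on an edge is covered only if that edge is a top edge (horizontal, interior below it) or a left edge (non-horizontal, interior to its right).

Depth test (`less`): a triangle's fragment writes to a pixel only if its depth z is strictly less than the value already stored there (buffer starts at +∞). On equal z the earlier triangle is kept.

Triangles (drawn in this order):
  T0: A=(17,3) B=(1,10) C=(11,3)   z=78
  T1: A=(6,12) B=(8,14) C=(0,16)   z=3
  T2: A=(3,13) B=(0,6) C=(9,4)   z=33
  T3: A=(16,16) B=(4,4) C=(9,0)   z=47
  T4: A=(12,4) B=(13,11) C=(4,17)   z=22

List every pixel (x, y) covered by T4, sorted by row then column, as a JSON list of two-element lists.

T0:
  2·area = 42
  edge (17, 3)→(1, 10): d=(-16,7) right/bottom  bias=-1
  edge (1, 10)→(11, 3): d=(10,-7) top-left  bias=+0
  edge (11, 3)→(17, 3): d=(6,0) top-left  bias=+0
    (0,1)@(1, 3): e=[112,-70,0] → ·  [on edge]
    (1,1)@(3, 3): e=[98,-56,0] → ·  [on edge]
    (2,1)@(5, 3): e=[84,-42,0] → ·  [on edge]
    (3,1)@(7, 3): e=[70,-28,0] → ·  [on edge]
    (4,1)@(9, 3): e=[56,-14,0] → ·  [on edge]
    (5,1)@(11, 3): e=[42,0,0] → █  [on edge]
    (6,1)@(13, 3): e=[28,14,0] → █  [on edge]
    (7,1)@(15, 3): e=[14,28,0] → █  [on edge]
    (8,1)@(17, 3): e=[0,42,0] → ·  [on edge]
    (9,1)@(19, 3): e=[-14,56,0] → ·  [on edge]
    (4,2)@(9, 5): e=[24,6,12] → █
    (6,2)@(13, 5): e=[-4,34,12] → ·
  covered (7 px):
    · · · · · · · · · ·
    · · · · · █ █ █ · ·
    · · · · █ █ · · · ·
    · · · █ · · · · · ·
    · █ · · · · · · · ·
    · · · · · · · · · ·
    · · · · · · · · · ·
    · · · · · · · · · ·
    · · · · · · · · · ·
    · · · · · · · · · ·
T1:
  2·area = 20
  edge (6, 12)→(8, 14): d=(2,2) right/bottom  bias=-1
  edge (8, 14)→(0, 16): d=(-8,2) right/bottom  bias=-1
  edge (0, 16)→(6, 12): d=(6,-4) top-left  bias=+0
    (0,3)@(1, 7): e=[0,70,-50] → ·  [on edge]
    (1,4)@(3, 9): e=[0,50,-30] → ·  [on edge]
    (2,5)@(5, 11): e=[0,30,-10] → ·  [on edge]
    (2,6)@(5, 13): e=[4,14,2] → █
    (3,6)@(7, 13): e=[0,10,10] → ·  [on edge]
    (1,7)@(3, 15): e=[12,2,6] → █
    (2,7)@(5, 15): e=[8,-2,14] → ·
    (4,7)@(9, 15): e=[0,-10,30] → ·  [on edge]
    (1,8)@(3, 17): e=[16,-14,18] → ·
    (5,8)@(11, 17): e=[0,-30,50] → ·  [on edge]
    (6,9)@(13, 19): e=[0,-50,70] → ·  [on edge]
  covered (2 px):
    · · · · · · · · · ·
    · · · · · · · · · ·
    · · · · · · · · · ·
    · · · · · · · · · ·
    · · · · · · · · · ·
    · · · · · · · · · ·
    · · █ · · · · · · ·
    · █ · · · · · · · ·
    · · · · · · · · · ·
    · · · · · · · · · ·
T2:
  2·area = 69
  edge (3, 13)→(0, 6): d=(-3,-7) top-left  bias=+0
  edge (0, 6)→(9, 4): d=(9,-2) top-left  bias=+0
  edge (9, 4)→(3, 13): d=(-6,9) right/bottom  bias=-1
    (5,0)@(11, 1): e=[92,-23,0] → ·  [on edge]
    (2,2)@(5, 5): e=[38,1,30] → █
    (3,2)@(7, 5): e=[52,5,12] → █
    (4,2)@(9, 5): e=[66,9,-6] → ·
    (0,3)@(1, 7): e=[4,11,54] → █
    (1,3)@(3, 7): e=[18,15,36] → █
    (3,3)@(7, 7): e=[46,23,0] → ·  [on edge]
    (0,4)@(1, 9): e=[-2,29,42] → ·
    (1,4)@(3, 9): e=[12,33,24] → █
    (3,4)@(7, 9): e=[40,41,-12] → ·
    (1,5)@(3, 11): e=[6,51,12] → █
    (2,5)@(5, 11): e=[20,55,-6] → ·
    (1,6)@(3, 13): e=[0,69,0] → ·  [on edge]
  covered (8 px):
    · · · · · · · · · ·
    · · · · · · · · · ·
    · · █ █ · · · · · ·
    █ █ █ · · · · · · ·
    · █ █ · · · · · · ·
    · █ · · · · · · · ·
    · · · · · · · · · ·
    · · · · · · · · · ·
    · · · · · · · · · ·
    · · · · · · · · · ·
T3:
  2·area = 108
  edge (16, 16)→(4, 4): d=(-12,-12) top-left  bias=+0
  edge (4, 4)→(9, 0): d=(5,-4) top-left  bias=+0
  edge (9, 0)→(16, 16): d=(7,16) right/bottom  bias=-1
    (0,0)@(1, 1): e=[0,-27,135] → ·  [on edge]
    (4,0)@(9, 1): e=[96,5,7] → █
    (5,0)@(11, 1): e=[120,13,-25] → ·
    (1,1)@(3, 3): e=[0,-9,117] → ·  [on edge]
    (3,1)@(7, 3): e=[48,7,53] → █
    (5,1)@(11, 3): e=[96,23,-11] → ·
    (2,2)@(5, 5): e=[0,9,99] → █  [on edge]
    (5,2)@(11, 5): e=[72,33,3] → █
    (6,2)@(13, 5): e=[96,41,-29] → ·
    (2,3)@(5, 7): e=[-24,19,113] → ·
    (3,3)@(7, 7): e=[0,27,81] → █  [on edge]
    (6,3)@(13, 7): e=[72,51,-15] → ·
    (4,4)@(9, 9): e=[0,45,63] → █  [on edge]
    (5,5)@(11, 11): e=[0,63,45] → █  [on edge]
    (6,6)@(13, 13): e=[0,81,27] → █  [on edge]
    (7,7)@(15, 15): e=[0,99,9] → █  [on edge]
    (8,8)@(17, 17): e=[0,117,-9] → ·  [on edge]
    (9,9)@(19, 19): e=[0,135,-27] → ·  [on edge]
  covered (16 px):
    · · · · █ · · · · ·
    · · · █ █ · · · · ·
    · · █ █ █ █ · · · ·
    · · · █ █ █ · · · ·
    · · · · █ █ · · · ·
    · · · · · █ █ · · ·
    · · · · · · █ · · ·
    · · · · · · · █ · ·
    · · · · · · · · · ·
    · · · · · · · · · ·
T4:
  2·area = 69
  edge (12, 4)→(13, 11): d=(1,7) right/bottom  bias=-1
  edge (13, 11)→(4, 17): d=(-9,6) right/bottom  bias=-1
  edge (4, 17)→(12, 4): d=(8,-13) top-left  bias=+0
    (5,3)@(11, 7): e=[10,48,11] → █
    (6,3)@(13, 7): e=[-4,36,37] → ·
    (9,3)@(19, 7): e=[-46,0,115] → ·  [on edge]
    (4,4)@(9, 9): e=[26,42,1] → █
    (6,4)@(13, 9): e=[-2,18,53] → ·
    (4,5)@(9, 11): e=[28,24,17] → █
    (6,5)@(13, 11): e=[0,0,69] → ·  [on edge]
    (3,6)@(7, 13): e=[44,18,7] → █
    (5,6)@(11, 13): e=[16,-6,59] → ·
    (3,7)@(7, 15): e=[46,0,23] → ·  [on edge]
    (4,7)@(9, 15): e=[32,-12,49] → ·
    (0,9)@(1, 19): e=[92,0,-23] → ·  [on edge]
  covered (7 px):
    · · · · · · · · · ·
    · · · · · · · · · ·
    · · · · · · · · · ·
    · · · · · █ · · · ·
    · · · · █ █ · · · ·
    · · · · █ █ · · · ·
    · · · █ █ · · · · ·
    · · · · · · · · · ·
    · · · · · · · · · ·
    · · · · · · · · · ·

Result: [[5,3],[4,4],[5,4],[4,5],[5,5],[3,6],[4,6]]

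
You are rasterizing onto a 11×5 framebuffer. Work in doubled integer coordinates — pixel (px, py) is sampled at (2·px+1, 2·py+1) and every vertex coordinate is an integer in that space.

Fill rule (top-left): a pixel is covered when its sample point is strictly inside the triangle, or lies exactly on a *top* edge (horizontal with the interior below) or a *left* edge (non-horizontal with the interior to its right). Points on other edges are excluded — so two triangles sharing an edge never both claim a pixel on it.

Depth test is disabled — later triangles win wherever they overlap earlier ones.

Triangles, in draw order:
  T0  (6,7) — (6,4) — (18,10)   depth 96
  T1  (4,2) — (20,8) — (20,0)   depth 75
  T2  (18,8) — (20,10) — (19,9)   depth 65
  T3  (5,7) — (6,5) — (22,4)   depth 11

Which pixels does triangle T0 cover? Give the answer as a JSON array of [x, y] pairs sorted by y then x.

T0:
  2·area = 36
  edge (6, 7)→(6, 4): d=(0,-3) top-left  bias=+0
  edge (6, 4)→(18, 10): d=(12,6) right/bottom  bias=-1
  edge (18, 10)→(6, 7): d=(-12,-3) top-left  bias=+0
    (3,2)@(7, 5): e=[3,6,27] → #
    (4,2)@(9, 5): e=[9,-6,33] → ·
    (3,3)@(7, 7): e=[3,30,3] → #
    (4,3)@(9, 7): e=[9,18,9] → #
    (5,3)@(11, 7): e=[15,6,15] → #
    (6,3)@(13, 7): e=[21,-6,21] → ·
    (3,4)@(7, 9): e=[3,54,-21] → ·
    (4,4)@(9, 9): e=[9,42,-15] → ·
    (5,4)@(11, 9): e=[15,30,-9] → ·
    (7,4)@(15, 9): e=[27,6,3] → #
    (8,4)@(17, 9): e=[33,-6,9] → ·
  covered (5 px):
    · · · · · · · · · · ·
    · · · · · · · · · · ·
    · · · # · · · · · · ·
    · · · # # # · · · · ·
    · · · · · · · # · · ·
T1:
  2·area = 128  (B↔C swapped to make it positive)
  edge (4, 2)→(20, 0): d=(16,-2) top-left  bias=+0
  edge (20, 0)→(20, 8): d=(0,8) right/bottom  bias=-1
  edge (20, 8)→(4, 2): d=(-16,-6) top-left  bias=+0
    (6,0)@(13, 1): e=[2,56,70] → #
    (7,0)@(15, 1): e=[6,40,82] → #
    (8,0)@(17, 1): e=[10,24,94] → #
    (9,0)@(19, 1): e=[14,8,106] → #
    (10,0)@(21, 1): e=[18,-8,118] → ·
    (3,1)@(7, 3): e=[22,104,2] → #
    (4,1)@(9, 3): e=[26,88,14] → #
    (5,1)@(11, 3): e=[30,72,26] → #
    (10,1)@(21, 3): e=[50,-8,86] → ·
    (3,2)@(7, 5): e=[54,104,-30] → ·
    (4,2)@(9, 5): e=[58,88,-18] → ·
    (5,2)@(11, 5): e=[62,72,-6] → ·
  covered (16 px):
    · · · · · · # # # # ·
    · · · # # # # # # # ·
    · · · · · · # # # # ·
    · · · · · · · · · # ·
    · · · · · · · · · · ·
T2:
  degenerate (2·area = 0) — covers nothing
T3:
  2·area = 31
  edge (5, 7)→(6, 5): d=(1,-2) top-left  bias=+0
  edge (6, 5)→(22, 4): d=(16,-1) top-left  bias=+0
  edge (22, 4)→(5, 7): d=(-17,3) right/bottom  bias=-1
    (3,1)@(7, 3): e=[0,-31,62] → ·  [on edge]
    (3,2)@(7, 5): e=[2,1,28] → #
    (4,2)@(9, 5): e=[6,3,22] → #
    (5,2)@(11, 5): e=[10,5,16] → #
    (6,2)@(13, 5): e=[14,7,10] → #
    (7,2)@(15, 5): e=[18,9,4] → #
    (8,2)@(17, 5): e=[22,11,-2] → ·
    (2,3)@(5, 7): e=[0,31,0] → ·  [on edge]
    (3,3)@(7, 7): e=[4,33,-6] → ·
    (4,3)@(9, 7): e=[8,35,-12] → ·
    (5,3)@(11, 7): e=[12,37,-18] → ·
    (6,3)@(13, 7): e=[16,39,-24] → ·
  covered (5 px):
    · · · · · · · · · · ·
    · · · · · · · · · · ·
    · · · # # # # # · · ·
    · · · · · · · · · · ·
    · · · · · · · · · · ·

Answer: [[3,2],[3,3],[4,3],[5,3],[7,4]]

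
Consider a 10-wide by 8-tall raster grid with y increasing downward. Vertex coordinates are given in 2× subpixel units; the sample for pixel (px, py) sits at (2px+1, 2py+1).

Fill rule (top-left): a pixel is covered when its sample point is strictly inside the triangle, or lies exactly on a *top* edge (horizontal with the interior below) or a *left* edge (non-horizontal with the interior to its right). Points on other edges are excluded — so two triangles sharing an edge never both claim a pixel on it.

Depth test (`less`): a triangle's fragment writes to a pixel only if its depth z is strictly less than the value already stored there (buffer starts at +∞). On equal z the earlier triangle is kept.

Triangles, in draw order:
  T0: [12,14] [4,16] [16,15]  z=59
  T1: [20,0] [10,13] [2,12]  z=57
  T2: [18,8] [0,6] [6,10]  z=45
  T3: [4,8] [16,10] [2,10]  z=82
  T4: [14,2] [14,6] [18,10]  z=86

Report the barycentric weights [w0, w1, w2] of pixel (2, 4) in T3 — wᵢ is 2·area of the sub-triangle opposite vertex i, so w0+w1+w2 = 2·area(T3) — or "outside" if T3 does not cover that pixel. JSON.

T0:
  2·area = 16  (B↔C swapped to make it positive)
  edge (12, 14)→(16, 15): d=(4,1) right/bottom  bias=-1
  edge (16, 15)→(4, 16): d=(-12,1) right/bottom  bias=-1
  edge (4, 16)→(12, 14): d=(8,-2) top-left  bias=+0
    (4,7)@(9, 15): e=[7,7,2] → █
    (5,7)@(11, 15): e=[5,5,6] → █
    (6,7)@(13, 15): e=[3,3,10] → █
    (7,7)@(15, 15): e=[1,1,14] → █
    (8,7)@(17, 15): e=[-1,-1,18] → ·
  covered (4 px):
    · · · · · · · · · ·
    · · · · · · · · · ·
    · · · · · · · · · ·
    · · · · · · · · · ·
    · · · · · · · · · ·
    · · · · · · · · · ·
    · · · · · · · · · ·
    · · · · █ █ █ █ · ·
T1:
  2·area = 114
  edge (20, 0)→(10, 13): d=(-10,13) right/bottom  bias=-1
  edge (10, 13)→(2, 12): d=(-8,-1) top-left  bias=+0
  edge (2, 12)→(20, 0): d=(18,-12) top-left  bias=+0
    (9,0)@(19, 1): e=[3,105,6] → █
    (8,1)@(17, 3): e=[9,87,18] → █
    (9,1)@(19, 3): e=[-17,89,42] → ·
    (6,2)@(13, 5): e=[41,67,6] → █
    (7,2)@(15, 5): e=[15,69,30] → █
    (8,2)@(17, 5): e=[-11,71,54] → ·
    (5,3)@(11, 7): e=[47,49,18] → █
    (7,3)@(15, 7): e=[-5,53,66] → ·
    (3,4)@(7, 9): e=[79,29,6] → █
    (4,4)@(9, 9): e=[53,31,30] → █
    (7,4)@(15, 9): e=[-25,37,102] → ·
    (2,5)@(5, 11): e=[85,11,18] → █
  covered (14 px):
    · · · · · · · · · █
    · · · · · · · · █ ·
    · · · · · · █ █ · ·
    · · · · · █ █ · · ·
    · · · █ █ █ █ · · ·
    · · █ █ █ █ · · · ·
    · · · · · · · · · ·
    · · · · · · · · · ·
T2:
  2·area = 60  (B↔C swapped to make it positive)
  edge (18, 8)→(6, 10): d=(-12,2) right/bottom  bias=-1
  edge (6, 10)→(0, 6): d=(-6,-4) top-left  bias=+0
  edge (0, 6)→(18, 8): d=(18,2) right/bottom  bias=-1
    (1,3)@(3, 7): e=[42,6,12] → █
    (2,3)@(5, 7): e=[38,14,8] → █
    (3,3)@(7, 7): e=[34,22,4] → █
    (4,3)@(9, 7): e=[30,30,0] → ·  [on edge]
    (1,4)@(3, 9): e=[18,-6,48] → ·
    (2,4)@(5, 9): e=[14,2,44] → █
    (4,4)@(9, 9): e=[6,18,36] → █
    (5,4)@(11, 9): e=[2,26,32] → █
    (6,4)@(13, 9): e=[-2,34,28] → ·
    (2,5)@(5, 11): e=[-10,-10,80] → ·
    (3,5)@(7, 11): e=[-14,-2,76] → ·
    (4,5)@(9, 11): e=[-18,6,72] → ·
  covered (7 px):
    · · · · · · · · · ·
    · · · · · · · · · ·
    · · · · · · · · · ·
    · █ █ █ · · · · · ·
    · · █ █ █ █ · · · ·
    · · · · · · · · · ·
    · · · · · · · · · ·
    · · · · · · · · · ·
T3:
  2·area = 28
  edge (4, 8)→(16, 10): d=(12,2) right/bottom  bias=-1
  edge (16, 10)→(2, 10): d=(-14,0) right/bottom  bias=-1
  edge (2, 10)→(4, 8): d=(2,-2) top-left  bias=+0
    (5,0)@(11, 1): e=[-98,126,0] → ·  [on edge]
    (4,1)@(9, 3): e=[-70,98,0] → ·  [on edge]
    (3,2)@(7, 5): e=[-42,70,0] → ·  [on edge]
    (2,3)@(5, 7): e=[-14,42,0] → ·  [on edge]
    (1,4)@(3, 9): e=[14,14,0] → █  [on edge]
    (2,4)@(5, 9): e=[10,14,4] → █
    (3,4)@(7, 9): e=[6,14,8] → █
    (4,4)@(9, 9): e=[2,14,12] → █
    (5,4)@(11, 9): e=[-2,14,16] → ·
    (0,5)@(1, 11): e=[42,-14,0] → ·  [on edge]
    (1,5)@(3, 11): e=[38,-14,4] → ·
    (2,5)@(5, 11): e=[34,-14,8] → ·
  covered (4 px):
    · · · · · · · · · ·
    · · · · · · · · · ·
    · · · · · · · · · ·
    · · · · · · · · · ·
    · █ █ █ █ · · · · ·
    · · · · · · · · · ·
    · · · · · · · · · ·
    · · · · · · · · · ·
T4:
  2·area = 16  (B↔C swapped to make it positive)
  edge (14, 2)→(18, 10): d=(4,8) right/bottom  bias=-1
  edge (18, 10)→(14, 6): d=(-4,-4) top-left  bias=+0
  edge (14, 6)→(14, 2): d=(0,-4) top-left  bias=+0
    (4,0)@(9, 1): e=[36,0,-20] → ·  [on edge]
    (5,1)@(11, 3): e=[28,0,-12] → ·  [on edge]
    (6,2)@(13, 5): e=[20,0,-4] → ·  [on edge]
    (7,2)@(15, 5): e=[4,8,4] → █
    (8,2)@(17, 5): e=[-12,16,12] → ·
    (7,3)@(15, 7): e=[12,0,4] → █  [on edge]
    (8,3)@(17, 7): e=[-4,8,12] → ·
    (7,4)@(15, 9): e=[20,-8,4] → ·
    (8,4)@(17, 9): e=[4,0,12] → █  [on edge]
    (9,4)@(19, 9): e=[-12,8,20] → ·
    (8,5)@(17, 11): e=[12,-8,12] → ·
    (9,5)@(19, 11): e=[-4,0,20] → ·  [on edge]
  covered (3 px):
    · · · · · · · · · ·
    · · · · · · · · · ·
    · · · · · · · █ · ·
    · · · · · · · █ · ·
    · · · · · · · · █ ·
    · · · · · · · · · ·
    · · · · · · · · · ·
    · · · · · · · · · ·

Result: [14,4,10]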